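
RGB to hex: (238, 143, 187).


R = 238 → EE (hex)
G = 143 → 8F (hex)
B = 187 → BB (hex)
Hex = #EE8FBB


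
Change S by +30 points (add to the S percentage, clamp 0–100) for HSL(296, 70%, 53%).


Original S = 70%
Adjustment = +30 percentage points
New S = 70 + (30) = 100
Clamp to [0, 100] → 100
= HSL(296°, 100%, 53%)


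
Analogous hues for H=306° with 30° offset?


Base hue: 306°
Left analog: (306 - 30) mod 360 = 276°
Right analog: (306 + 30) mod 360 = 336°
Analogous hues = 276° and 336°


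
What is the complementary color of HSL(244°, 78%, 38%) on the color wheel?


Complement = opposite side of color wheel = hue + 180°
H' = (244 + 180) mod 360 = 64°
S and L unchanged.
= HSL(64°, 78%, 38%)


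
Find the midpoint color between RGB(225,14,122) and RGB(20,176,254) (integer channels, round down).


Midpoint: each channel = ⌊(C₁+C₂)/2⌋
R: ⌊(225+20)/2⌋ = 122
G: ⌊(14+176)/2⌋ = 95
B: ⌊(122+254)/2⌋ = 188
= RGB(122, 95, 188)


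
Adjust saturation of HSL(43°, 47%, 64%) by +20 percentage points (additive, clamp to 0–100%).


Original S = 47%
Adjustment = +20 percentage points
New S = 47 + (20) = 67
Clamp to [0, 100] → 67
= HSL(43°, 67%, 64%)


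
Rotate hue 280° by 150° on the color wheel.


New hue = (H + rotation) mod 360
New hue = (280 + 150) mod 360
= 430 mod 360
= 70°


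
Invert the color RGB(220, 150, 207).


Invert: (255-R, 255-G, 255-B)
R: 255-220 = 35
G: 255-150 = 105
B: 255-207 = 48
= RGB(35, 105, 48)


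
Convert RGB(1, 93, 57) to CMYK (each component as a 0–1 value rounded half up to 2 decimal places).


R'=1/255≈0.0039, G'=93/255≈0.3647, B'=57/255≈0.2235
K = 1 - max(R',G',B') = 1 - 93/255 = 162/255 = 0.63529… → 0.64
(1-R'-K)/(1-K) simplifies to (max-R)/max with max = 93:
C = (93-1)/93 = 92/93 = 0.98924… → 0.99
M = (93-93)/93 = 0/93 = 0 → 0.00
Y = (93-57)/93 = 36/93 = 0.38709… → 0.39
= CMYK(0.99, 0.00, 0.39, 0.64)


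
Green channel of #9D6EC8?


Color: #9D6EC8
R = 9D = 157
G = 6E = 110
B = C8 = 200
Green = 110


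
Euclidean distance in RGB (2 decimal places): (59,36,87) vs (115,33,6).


d = √[(R₁-R₂)² + (G₁-G₂)² + (B₁-B₂)²]
d = √[(59-115)² + (36-33)² + (87-6)²]
d = √[3136 + 9 + 6561]
d = √9706
d ≈ 98.52


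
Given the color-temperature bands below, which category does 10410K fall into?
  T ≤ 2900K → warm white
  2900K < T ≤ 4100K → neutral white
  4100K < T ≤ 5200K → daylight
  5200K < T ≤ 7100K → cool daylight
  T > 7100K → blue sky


Temperature: 10410K
10410K > 7100K → blue sky
Classification: blue sky


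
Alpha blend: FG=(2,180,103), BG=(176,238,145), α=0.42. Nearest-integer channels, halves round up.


C = α×F + (1-α)×B, with 1-α = 0.58
R: 0.42×2 + 0.58×176 = 0.84 + 102.08 = 102.92 → 103
G: 0.42×180 + 0.58×238 = 75.60 + 138.04 = 213.64 → 214
B: 0.42×103 + 0.58×145 = 43.26 + 84.10 = 127.36 → 127
= RGB(103, 214, 127)


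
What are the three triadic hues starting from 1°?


Triadic: equally spaced at 120° intervals
H1 = 1°
H2 = (1 + 120) mod 360 = 121°
H3 = (1 + 240) mod 360 = 241°
Triadic = 1°, 121°, 241°


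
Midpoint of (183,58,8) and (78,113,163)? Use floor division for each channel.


Midpoint: each channel = ⌊(C₁+C₂)/2⌋
R: ⌊(183+78)/2⌋ = 130
G: ⌊(58+113)/2⌋ = 85
B: ⌊(8+163)/2⌋ = 85
= RGB(130, 85, 85)


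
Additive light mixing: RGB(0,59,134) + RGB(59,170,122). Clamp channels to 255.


Additive: each channel = min(255, C₁+C₂)
R: 0+59 = 59 → 59
G: 59+170 = 229 → 229
B: 134+122 = 256 → 255
= RGB(59, 229, 255)


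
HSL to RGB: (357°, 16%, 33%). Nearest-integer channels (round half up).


H=357°, S=0.16, L=0.33
C = (1-|2L-1|)×S = (1-|-0.34|)×0.16 = 0.1056
H' = H/60 = 357/60 ≈ 5.9500; X = C×(1-|H' mod 2 - 1|) = 0.00528
m = L - C/2 = 0.33 - 0.0528 = 0.2772
Sector ⌊H'⌋ = 5 → (R',G',B') = (0.1056, 0.0, 0.00528)
RGB = ((R'+m)×255, (G'+m)×255, (B'+m)×255) = (97.614, 70.686, 72.0324)
Round half up → RGB(98, 71, 72)


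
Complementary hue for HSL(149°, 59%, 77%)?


Complement = opposite side of color wheel = hue + 180°
H' = (149 + 180) mod 360 = 329°
S and L unchanged.
= HSL(329°, 59%, 77%)


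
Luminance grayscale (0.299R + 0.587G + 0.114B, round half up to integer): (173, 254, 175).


Gray = 0.299×R + 0.587×G + 0.114×B
Gray = 0.299×173 + 0.587×254 + 0.114×175
Gray = 51.727 + 149.098 + 19.950
Gray = 220.775 → round half up → 221
Gray = 221


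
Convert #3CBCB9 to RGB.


3C → 60 (R)
BC → 188 (G)
B9 → 185 (B)
= RGB(60, 188, 185)


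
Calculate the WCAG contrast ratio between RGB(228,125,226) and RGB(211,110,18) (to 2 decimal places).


Linearize each sRGB channel c=v/255: c/12.92 if c ≤ 0.04045 else ((c+0.055)/1.055)^2.4
L = 0.2126×R_lin + 0.7152×G_lin + 0.0722×B_lin
Color 1 (228,125,226):
  R=228: 228/255≈0.8941 > 0.04045 → ((0.8941+0.055)/1.055)^2.4 ≈ 0.77582
  G=125: 125/255≈0.4902 > 0.04045 → ((0.4902+0.055)/1.055)^2.4 ≈ 0.20508
  B=226: 226/255≈0.8863 > 0.04045 → ((0.8863+0.055)/1.055)^2.4 ≈ 0.76052
  L1 = 0.2126×0.77582 + 0.7152×0.20508 + 0.0722×0.76052 ≈ 0.36652
Color 2 (211,110,18):
  R=211: 211/255≈0.8275 > 0.04045 → ((0.8275+0.055)/1.055)^2.4 ≈ 0.65141
  G=110: 110/255≈0.4314 > 0.04045 → ((0.4314+0.055)/1.055)^2.4 ≈ 0.15593
  B=18: 18/255≈0.0706 > 0.04045 → ((0.0706+0.055)/1.055)^2.4 ≈ 0.00605
  L2 = 0.2126×0.65141 + 0.7152×0.15593 + 0.0722×0.00605 ≈ 0.25044
Lighter = 0.36652, Darker = 0.25044
Ratio = (L_lighter + 0.05) / (L_darker + 0.05)
Ratio = (0.36652 + 0.05) / (0.25044 + 0.05) = 0.41652 / 0.30044 ≈ 1.3864
Ratio ≈ 1.39:1


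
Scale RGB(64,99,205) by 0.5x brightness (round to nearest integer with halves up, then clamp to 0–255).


Multiply each channel by 0.5, round half up, clamp to [0, 255]
R: 64×0.5 = 32
G: 99×0.5 = 49.5 → round → 50
B: 205×0.5 = 102.5 → round → 103
= RGB(32, 50, 103)


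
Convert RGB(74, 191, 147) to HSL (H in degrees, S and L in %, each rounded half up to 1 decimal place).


Normalize: R'=74/255≈0.2902, G'=191/255≈0.7490, B'=147/255≈0.5765
Max=191/255, Min=74/255, Δ=Max-Min=117/255
L = (Max+Min)/2 = (191+74)/510 = 265/510 = 0.51960… → L = 52.0%
L > 0.5 → S = Δ/(2-Max-Min) = 117/(510-191-74) = 117/245 = 0.47755… → S = 47.8%
(the 1/255 factors cancel in S and H, so raw channel differences can be used)
Max is G' → H = 60 × ((B-R)/Δ + 2) = 60 × ((147-74)/117 + 2)
  73/117 + 2 = 0.6239… + 2 = 2.6239…
  H = 60 × 2.6239… = 157.435…° → H = 157.4°
= HSL(157.4°, 47.8%, 52.0%)


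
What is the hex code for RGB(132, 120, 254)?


R = 132 → 84 (hex)
G = 120 → 78 (hex)
B = 254 → FE (hex)
Hex = #8478FE


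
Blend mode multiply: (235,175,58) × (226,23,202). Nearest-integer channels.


Multiply: C = A×B/255, rounded to nearest integer
R: 235×226/255 = 53110/255 ≈ 208.275 → 208
G: 175×23/255 = 4025/255 ≈ 15.784 → 16
B: 58×202/255 = 11716/255 ≈ 45.945 → 46
= RGB(208, 16, 46)


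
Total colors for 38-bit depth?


Colors = 2^bits = 2^38
= 274,877,906,944 colors


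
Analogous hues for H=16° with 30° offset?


Base hue: 16°
Left analog: (16 - 30) mod 360 = 346°
Right analog: (16 + 30) mod 360 = 46°
Analogous hues = 346° and 46°


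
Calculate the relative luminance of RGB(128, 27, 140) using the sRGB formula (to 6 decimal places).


Linearize each channel (sRGB transfer function): c = v/255; c_lin = c/12.92 if c ≤ 0.04045, else ((c+0.055)/1.055)^2.4
  R: 128/255 ≈ 0.501961 > 0.04045 → ((0.501961+0.055)/1.055)^2.4 ≈ 0.215861
  G: 27/255 ≈ 0.105882 > 0.04045 → ((0.105882+0.055)/1.055)^2.4 ≈ 0.010960
  B: 140/255 ≈ 0.549020 > 0.04045 → ((0.549020+0.055)/1.055)^2.4 ≈ 0.262251
R_lin = 0.215861, G_lin = 0.010960, B_lin = 0.262251
L = 0.2126×R + 0.7152×G + 0.0722×B
L = 0.2126×0.215861 + 0.7152×0.010960 + 0.0722×0.262251
L ≈ 0.072665


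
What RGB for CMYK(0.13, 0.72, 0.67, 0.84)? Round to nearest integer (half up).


R = 255 × (1-C) × (1-K) = 255 × 0.87 × 0.16 = 35.496 → 35
G = 255 × (1-M) × (1-K) = 255 × 0.28 × 0.16 = 11.424 → 11
B = 255 × (1-Y) × (1-K) = 255 × 0.33 × 0.16 = 13.464 → 13
= RGB(35, 11, 13)


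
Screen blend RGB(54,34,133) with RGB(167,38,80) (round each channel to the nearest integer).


Screen: C = 255 - (255-A)×(255-B)/255, rounded to nearest integer
R: 255 - (255-54)×(255-167)/255 = 255 - 17688/255 ≈ 255 - 69.365 = 185.635 → 186
G: 255 - (255-34)×(255-38)/255 = 255 - 47957/255 ≈ 255 - 188.067 = 66.933 → 67
B: 255 - (255-133)×(255-80)/255 = 255 - 21350/255 ≈ 255 - 83.725 = 171.275 → 171
= RGB(186, 67, 171)


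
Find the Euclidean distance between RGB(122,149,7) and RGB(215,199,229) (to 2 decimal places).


d = √[(R₁-R₂)² + (G₁-G₂)² + (B₁-B₂)²]
d = √[(122-215)² + (149-199)² + (7-229)²]
d = √[8649 + 2500 + 49284]
d = √60433
d ≈ 245.83


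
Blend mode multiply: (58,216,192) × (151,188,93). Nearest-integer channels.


Multiply: C = A×B/255, rounded to nearest integer
R: 58×151/255 = 8758/255 ≈ 34.345 → 34
G: 216×188/255 = 40608/255 ≈ 159.247 → 159
B: 192×93/255 = 17856/255 ≈ 70.024 → 70
= RGB(34, 159, 70)


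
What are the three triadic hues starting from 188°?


Triadic: equally spaced at 120° intervals
H1 = 188°
H2 = (188 + 120) mod 360 = 308°
H3 = (188 + 240) mod 360 = 68°
Triadic = 188°, 308°, 68°


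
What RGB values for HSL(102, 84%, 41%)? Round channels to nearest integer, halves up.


H=102°, S=0.84, L=0.41
C = (1-|2L-1|)×S = (1-|-0.18|)×0.84 = 0.6888
H' = H/60 = 102/60 ≈ 1.7000; X = C×(1-|H' mod 2 - 1|) = 0.20664
m = L - C/2 = 0.41 - 0.3444 = 0.0656
Sector ⌊H'⌋ = 1 → (R',G',B') = (0.20664, 0.6888, 0.0)
RGB = ((R'+m)×255, (G'+m)×255, (B'+m)×255) = (69.4212, 192.372, 16.728)
Round half up → RGB(69, 192, 17)


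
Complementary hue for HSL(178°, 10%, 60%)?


Complement = opposite side of color wheel = hue + 180°
H' = (178 + 180) mod 360 = 358°
S and L unchanged.
= HSL(358°, 10%, 60%)


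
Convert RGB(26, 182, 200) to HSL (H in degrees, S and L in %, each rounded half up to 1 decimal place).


Normalize: R'=26/255≈0.1020, G'=182/255≈0.7137, B'=200/255≈0.7843
Max=200/255, Min=26/255, Δ=Max-Min=174/255
L = (Max+Min)/2 = (200+26)/510 = 226/510 = 0.44313… → L = 44.3%
L ≤ 0.5 → S = Δ/(Max+Min) = 174/(200+26) = 174/226 = 0.76991… → S = 77.0%
(the 1/255 factors cancel in S and H, so raw channel differences can be used)
Max is B' → H = 60 × ((R-G)/Δ + 4) = 60 × ((26-182)/174 + 4)
  -156/174 + 4 = -0.8965… + 4 = 3.1034…
  H = 60 × 3.1034… = 186.206…° → H = 186.2°
= HSL(186.2°, 77.0%, 44.3%)


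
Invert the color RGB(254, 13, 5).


Invert: (255-R, 255-G, 255-B)
R: 255-254 = 1
G: 255-13 = 242
B: 255-5 = 250
= RGB(1, 242, 250)


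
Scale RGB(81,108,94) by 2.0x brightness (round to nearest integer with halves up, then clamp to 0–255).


Multiply each channel by 2.0, round half up, clamp to [0, 255]
R: 81×2.0 = 162
G: 108×2.0 = 216
B: 94×2.0 = 188
= RGB(162, 216, 188)


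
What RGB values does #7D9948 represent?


7D → 125 (R)
99 → 153 (G)
48 → 72 (B)
= RGB(125, 153, 72)


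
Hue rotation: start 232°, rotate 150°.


New hue = (H + rotation) mod 360
New hue = (232 + 150) mod 360
= 382 mod 360
= 22°


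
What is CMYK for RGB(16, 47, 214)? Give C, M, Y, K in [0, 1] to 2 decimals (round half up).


R'=16/255≈0.0627, G'=47/255≈0.1843, B'=214/255≈0.8392
K = 1 - max(R',G',B') = 1 - 214/255 = 41/255 = 0.16078… → 0.16
(1-R'-K)/(1-K) simplifies to (max-R)/max with max = 214:
C = (214-16)/214 = 198/214 = 0.92523… → 0.93
M = (214-47)/214 = 167/214 = 0.78037… → 0.78
Y = (214-214)/214 = 0/214 = 0 → 0.00
= CMYK(0.93, 0.78, 0.00, 0.16)


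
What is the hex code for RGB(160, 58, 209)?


R = 160 → A0 (hex)
G = 58 → 3A (hex)
B = 209 → D1 (hex)
Hex = #A03AD1


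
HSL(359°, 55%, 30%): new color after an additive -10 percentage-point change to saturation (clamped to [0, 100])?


Original S = 55%
Adjustment = -10 percentage points
New S = 55 + (-10) = 45
Clamp to [0, 100] → 45
= HSL(359°, 45%, 30%)


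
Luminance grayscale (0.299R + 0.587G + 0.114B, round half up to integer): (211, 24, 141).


Gray = 0.299×R + 0.587×G + 0.114×B
Gray = 0.299×211 + 0.587×24 + 0.114×141
Gray = 63.089 + 14.088 + 16.074
Gray = 93.251 → round half up → 93
Gray = 93


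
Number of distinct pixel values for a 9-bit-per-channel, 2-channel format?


Total bits = 9 bits/channel × 2 channels = 18 bits
Distinct pixel values = 2^18
= 262,144 pixel values


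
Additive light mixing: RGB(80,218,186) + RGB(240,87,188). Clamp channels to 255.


Additive: each channel = min(255, C₁+C₂)
R: 80+240 = 320 → 255
G: 218+87 = 305 → 255
B: 186+188 = 374 → 255
= RGB(255, 255, 255)


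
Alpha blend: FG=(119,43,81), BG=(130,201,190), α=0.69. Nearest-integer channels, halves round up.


C = α×F + (1-α)×B, with 1-α = 0.31
R: 0.69×119 + 0.31×130 = 82.11 + 40.30 = 122.41 → 122
G: 0.69×43 + 0.31×201 = 29.67 + 62.31 = 91.98 → 92
B: 0.69×81 + 0.31×190 = 55.89 + 58.90 = 114.79 → 115
= RGB(122, 92, 115)


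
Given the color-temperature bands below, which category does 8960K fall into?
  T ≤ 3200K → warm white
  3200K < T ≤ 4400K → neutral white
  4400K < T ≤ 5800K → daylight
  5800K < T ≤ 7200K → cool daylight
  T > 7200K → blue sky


Temperature: 8960K
8960K > 7200K → blue sky
Classification: blue sky


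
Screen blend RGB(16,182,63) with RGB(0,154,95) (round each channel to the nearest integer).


Screen: C = 255 - (255-A)×(255-B)/255, rounded to nearest integer
R: 255 - (255-16)×(255-0)/255 = 255 - 60945/255 ≈ 255 - 239.000 = 16.000 → 16
G: 255 - (255-182)×(255-154)/255 = 255 - 7373/255 ≈ 255 - 28.914 = 226.086 → 226
B: 255 - (255-63)×(255-95)/255 = 255 - 30720/255 ≈ 255 - 120.471 = 134.529 → 135
= RGB(16, 226, 135)


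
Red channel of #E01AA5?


Color: #E01AA5
R = E0 = 224
G = 1A = 26
B = A5 = 165
Red = 224


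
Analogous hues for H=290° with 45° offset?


Base hue: 290°
Left analog: (290 - 45) mod 360 = 245°
Right analog: (290 + 45) mod 360 = 335°
Analogous hues = 245° and 335°


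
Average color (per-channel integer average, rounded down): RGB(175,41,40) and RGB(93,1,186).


Midpoint: each channel = ⌊(C₁+C₂)/2⌋
R: ⌊(175+93)/2⌋ = 134
G: ⌊(41+1)/2⌋ = 21
B: ⌊(40+186)/2⌋ = 113
= RGB(134, 21, 113)


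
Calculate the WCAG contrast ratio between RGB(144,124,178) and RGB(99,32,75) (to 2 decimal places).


Linearize each sRGB channel c=v/255: c/12.92 if c ≤ 0.04045 else ((c+0.055)/1.055)^2.4
L = 0.2126×R_lin + 0.7152×G_lin + 0.0722×B_lin
Color 1 (144,124,178):
  R=144: 144/255≈0.5647 > 0.04045 → ((0.5647+0.055)/1.055)^2.4 ≈ 0.27889
  G=124: 124/255≈0.4863 > 0.04045 → ((0.4863+0.055)/1.055)^2.4 ≈ 0.20156
  B=178: 178/255≈0.6980 > 0.04045 → ((0.6980+0.055)/1.055)^2.4 ≈ 0.44520
  L1 = 0.2126×0.27889 + 0.7152×0.20156 + 0.0722×0.44520 ≈ 0.23559
Color 2 (99,32,75):
  R=99: 99/255≈0.3882 > 0.04045 → ((0.3882+0.055)/1.055)^2.4 ≈ 0.12477
  G=32: 32/255≈0.1255 > 0.04045 → ((0.1255+0.055)/1.055)^2.4 ≈ 0.01444
  B=75: 75/255≈0.2941 > 0.04045 → ((0.2941+0.055)/1.055)^2.4 ≈ 0.07036
  L2 = 0.2126×0.12477 + 0.7152×0.01444 + 0.0722×0.07036 ≈ 0.04194
Lighter = 0.23559, Darker = 0.04194
Ratio = (L_lighter + 0.05) / (L_darker + 0.05)
Ratio = (0.23559 + 0.05) / (0.04194 + 0.05) = 0.28559 / 0.09194 ≈ 3.1064
Ratio ≈ 3.11:1


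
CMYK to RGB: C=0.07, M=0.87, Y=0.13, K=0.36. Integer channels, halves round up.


R = 255 × (1-C) × (1-K) = 255 × 0.93 × 0.64 = 151.776 → 152
G = 255 × (1-M) × (1-K) = 255 × 0.13 × 0.64 = 21.216 → 21
B = 255 × (1-Y) × (1-K) = 255 × 0.87 × 0.64 = 141.984 → 142
= RGB(152, 21, 142)


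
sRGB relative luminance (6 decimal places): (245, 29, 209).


Linearize each channel (sRGB transfer function): c = v/255; c_lin = c/12.92 if c ≤ 0.04045, else ((c+0.055)/1.055)^2.4
  R: 245/255 ≈ 0.960784 > 0.04045 → ((0.960784+0.055)/1.055)^2.4 ≈ 0.913099
  G: 29/255 ≈ 0.113725 > 0.04045 → ((0.113725+0.055)/1.055)^2.4 ≈ 0.012286
  B: 209/255 ≈ 0.819608 > 0.04045 → ((0.819608+0.055)/1.055)^2.4 ≈ 0.637597
R_lin = 0.913099, G_lin = 0.012286, B_lin = 0.637597
L = 0.2126×R + 0.7152×G + 0.0722×B
L = 0.2126×0.913099 + 0.7152×0.012286 + 0.0722×0.637597
L ≈ 0.248947


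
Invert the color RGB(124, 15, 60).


Invert: (255-R, 255-G, 255-B)
R: 255-124 = 131
G: 255-15 = 240
B: 255-60 = 195
= RGB(131, 240, 195)


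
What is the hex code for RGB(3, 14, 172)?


R = 3 → 03 (hex)
G = 14 → 0E (hex)
B = 172 → AC (hex)
Hex = #030EAC


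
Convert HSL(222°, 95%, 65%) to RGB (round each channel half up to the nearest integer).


H=222°, S=0.95, L=0.65
C = (1-|2L-1|)×S = (1-|0.30|)×0.95 = 0.665
H' = H/60 = 222/60 ≈ 3.7000; X = C×(1-|H' mod 2 - 1|) = 0.1995
m = L - C/2 = 0.65 - 0.3325 = 0.3175
Sector ⌊H'⌋ = 3 → (R',G',B') = (0.0, 0.1995, 0.665)
RGB = ((R'+m)×255, (G'+m)×255, (B'+m)×255) = (80.9625, 131.835, 250.5375)
Round half up → RGB(81, 132, 251)


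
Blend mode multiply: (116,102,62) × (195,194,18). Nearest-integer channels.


Multiply: C = A×B/255, rounded to nearest integer
R: 116×195/255 = 22620/255 ≈ 88.706 → 89
G: 102×194/255 = 19788/255 ≈ 77.600 → 78
B: 62×18/255 = 1116/255 ≈ 4.376 → 4
= RGB(89, 78, 4)


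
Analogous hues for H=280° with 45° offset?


Base hue: 280°
Left analog: (280 - 45) mod 360 = 235°
Right analog: (280 + 45) mod 360 = 325°
Analogous hues = 235° and 325°


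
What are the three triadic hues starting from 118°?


Triadic: equally spaced at 120° intervals
H1 = 118°
H2 = (118 + 120) mod 360 = 238°
H3 = (118 + 240) mod 360 = 358°
Triadic = 118°, 238°, 358°


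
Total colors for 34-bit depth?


Colors = 2^bits = 2^34
= 17,179,869,184 colors


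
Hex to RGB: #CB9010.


CB → 203 (R)
90 → 144 (G)
10 → 16 (B)
= RGB(203, 144, 16)


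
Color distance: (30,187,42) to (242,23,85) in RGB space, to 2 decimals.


d = √[(R₁-R₂)² + (G₁-G₂)² + (B₁-B₂)²]
d = √[(30-242)² + (187-23)² + (42-85)²]
d = √[44944 + 26896 + 1849]
d = √73689
d ≈ 271.46


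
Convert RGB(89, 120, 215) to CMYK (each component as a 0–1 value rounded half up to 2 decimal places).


R'=89/255≈0.3490, G'=120/255≈0.4706, B'=215/255≈0.8431
K = 1 - max(R',G',B') = 1 - 215/255 = 40/255 = 0.15686… → 0.16
(1-R'-K)/(1-K) simplifies to (max-R)/max with max = 215:
C = (215-89)/215 = 126/215 = 0.58604… → 0.59
M = (215-120)/215 = 95/215 = 0.44186… → 0.44
Y = (215-215)/215 = 0/215 = 0 → 0.00
= CMYK(0.59, 0.44, 0.00, 0.16)


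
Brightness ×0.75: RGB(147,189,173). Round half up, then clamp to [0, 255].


Multiply each channel by 0.75, round half up, clamp to [0, 255]
R: 147×0.75 = 110.25 → round → 110
G: 189×0.75 = 141.75 → round → 142
B: 173×0.75 = 129.75 → round → 130
= RGB(110, 142, 130)


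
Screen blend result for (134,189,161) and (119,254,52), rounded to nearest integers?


Screen: C = 255 - (255-A)×(255-B)/255, rounded to nearest integer
R: 255 - (255-134)×(255-119)/255 = 255 - 16456/255 ≈ 255 - 64.533 = 190.467 → 190
G: 255 - (255-189)×(255-254)/255 = 255 - 66/255 ≈ 255 - 0.259 = 254.741 → 255
B: 255 - (255-161)×(255-52)/255 = 255 - 19082/255 ≈ 255 - 74.831 = 180.169 → 180
= RGB(190, 255, 180)


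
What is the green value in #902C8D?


Color: #902C8D
R = 90 = 144
G = 2C = 44
B = 8D = 141
Green = 44


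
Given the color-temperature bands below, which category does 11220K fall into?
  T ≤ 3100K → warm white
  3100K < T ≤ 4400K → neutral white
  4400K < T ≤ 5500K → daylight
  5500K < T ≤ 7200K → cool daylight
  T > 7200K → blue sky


Temperature: 11220K
11220K > 7200K → blue sky
Classification: blue sky


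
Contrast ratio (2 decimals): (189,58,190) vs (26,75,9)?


Linearize each sRGB channel c=v/255: c/12.92 if c ≤ 0.04045 else ((c+0.055)/1.055)^2.4
L = 0.2126×R_lin + 0.7152×G_lin + 0.0722×B_lin
Color 1 (189,58,190):
  R=189: 189/255≈0.7412 > 0.04045 → ((0.7412+0.055)/1.055)^2.4 ≈ 0.50888
  G=58: 58/255≈0.2275 > 0.04045 → ((0.2275+0.055)/1.055)^2.4 ≈ 0.04231
  B=190: 190/255≈0.7451 > 0.04045 → ((0.7451+0.055)/1.055)^2.4 ≈ 0.51492
  L1 = 0.2126×0.50888 + 0.7152×0.04231 + 0.0722×0.51492 ≈ 0.17563
Color 2 (26,75,9):
  R=26: 26/255≈0.1020 > 0.04045 → ((0.1020+0.055)/1.055)^2.4 ≈ 0.01033
  G=75: 75/255≈0.2941 > 0.04045 → ((0.2941+0.055)/1.055)^2.4 ≈ 0.07036
  B=9: 9/255≈0.0353 ≤ 0.04045 → 0.0353/12.92 ≈ 0.00273
  L2 = 0.2126×0.01033 + 0.7152×0.07036 + 0.0722×0.00273 ≈ 0.05271
Lighter = 0.17563, Darker = 0.05271
Ratio = (L_lighter + 0.05) / (L_darker + 0.05)
Ratio = (0.17563 + 0.05) / (0.05271 + 0.05) = 0.22563 / 0.10271 ≈ 2.1966
Ratio ≈ 2.20:1


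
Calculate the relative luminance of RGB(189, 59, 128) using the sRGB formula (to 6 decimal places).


Linearize each channel (sRGB transfer function): c = v/255; c_lin = c/12.92 if c ≤ 0.04045, else ((c+0.055)/1.055)^2.4
  R: 189/255 ≈ 0.741176 > 0.04045 → ((0.741176+0.055)/1.055)^2.4 ≈ 0.508881
  G: 59/255 ≈ 0.231373 > 0.04045 → ((0.231373+0.055)/1.055)^2.4 ≈ 0.043735
  B: 128/255 ≈ 0.501961 > 0.04045 → ((0.501961+0.055)/1.055)^2.4 ≈ 0.215861
R_lin = 0.508881, G_lin = 0.043735, B_lin = 0.215861
L = 0.2126×R + 0.7152×G + 0.0722×B
L = 0.2126×0.508881 + 0.7152×0.043735 + 0.0722×0.215861
L ≈ 0.155053


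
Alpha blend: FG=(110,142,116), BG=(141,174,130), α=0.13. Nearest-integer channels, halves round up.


C = α×F + (1-α)×B, with 1-α = 0.87
R: 0.13×110 + 0.87×141 = 14.30 + 122.67 = 136.97 → 137
G: 0.13×142 + 0.87×174 = 18.46 + 151.38 = 169.84 → 170
B: 0.13×116 + 0.87×130 = 15.08 + 113.10 = 128.18 → 128
= RGB(137, 170, 128)


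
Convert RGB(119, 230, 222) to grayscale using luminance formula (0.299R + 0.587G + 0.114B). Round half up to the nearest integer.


Gray = 0.299×R + 0.587×G + 0.114×B
Gray = 0.299×119 + 0.587×230 + 0.114×222
Gray = 35.581 + 135.010 + 25.308
Gray = 195.899 → round half up → 196
Gray = 196


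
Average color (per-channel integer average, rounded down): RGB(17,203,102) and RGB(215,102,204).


Midpoint: each channel = ⌊(C₁+C₂)/2⌋
R: ⌊(17+215)/2⌋ = 116
G: ⌊(203+102)/2⌋ = 152
B: ⌊(102+204)/2⌋ = 153
= RGB(116, 152, 153)


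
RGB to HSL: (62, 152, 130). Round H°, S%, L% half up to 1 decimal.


Normalize: R'=62/255≈0.2431, G'=152/255≈0.5961, B'=130/255≈0.5098
Max=152/255, Min=62/255, Δ=Max-Min=90/255
L = (Max+Min)/2 = (152+62)/510 = 214/510 = 0.41960… → L = 42.0%
L ≤ 0.5 → S = Δ/(Max+Min) = 90/(152+62) = 90/214 = 0.42056… → S = 42.1%
(the 1/255 factors cancel in S and H, so raw channel differences can be used)
Max is G' → H = 60 × ((B-R)/Δ + 2) = 60 × ((130-62)/90 + 2)
  68/90 + 2 = 0.7555… + 2 = 2.7555…
  H = 60 × 2.7555… = 165.333…° → H = 165.3°
= HSL(165.3°, 42.1%, 42.0%)


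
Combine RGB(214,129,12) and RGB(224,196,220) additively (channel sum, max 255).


Additive: each channel = min(255, C₁+C₂)
R: 214+224 = 438 → 255
G: 129+196 = 325 → 255
B: 12+220 = 232 → 232
= RGB(255, 255, 232)


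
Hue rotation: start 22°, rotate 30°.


New hue = (H + rotation) mod 360
New hue = (22 + 30) mod 360
= 52 mod 360
= 52°


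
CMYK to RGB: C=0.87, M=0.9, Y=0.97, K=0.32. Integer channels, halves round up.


R = 255 × (1-C) × (1-K) = 255 × 0.13 × 0.68 = 22.542 → 23
G = 255 × (1-M) × (1-K) = 255 × 0.10 × 0.68 = 17.34 → 17
B = 255 × (1-Y) × (1-K) = 255 × 0.03 × 0.68 = 5.202 → 5
= RGB(23, 17, 5)


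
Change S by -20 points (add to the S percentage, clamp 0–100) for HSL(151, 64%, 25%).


Original S = 64%
Adjustment = -20 percentage points
New S = 64 + (-20) = 44
Clamp to [0, 100] → 44
= HSL(151°, 44%, 25%)


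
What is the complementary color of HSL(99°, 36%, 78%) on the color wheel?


Complement = opposite side of color wheel = hue + 180°
H' = (99 + 180) mod 360 = 279°
S and L unchanged.
= HSL(279°, 36%, 78%)


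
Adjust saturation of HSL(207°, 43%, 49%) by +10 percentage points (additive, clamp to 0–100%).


Original S = 43%
Adjustment = +10 percentage points
New S = 43 + (10) = 53
Clamp to [0, 100] → 53
= HSL(207°, 53%, 49%)


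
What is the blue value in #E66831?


Color: #E66831
R = E6 = 230
G = 68 = 104
B = 31 = 49
Blue = 49


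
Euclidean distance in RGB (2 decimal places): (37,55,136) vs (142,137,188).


d = √[(R₁-R₂)² + (G₁-G₂)² + (B₁-B₂)²]
d = √[(37-142)² + (55-137)² + (136-188)²]
d = √[11025 + 6724 + 2704]
d = √20453
d ≈ 143.01


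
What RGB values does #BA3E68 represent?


BA → 186 (R)
3E → 62 (G)
68 → 104 (B)
= RGB(186, 62, 104)


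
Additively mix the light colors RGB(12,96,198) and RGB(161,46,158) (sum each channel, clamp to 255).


Additive: each channel = min(255, C₁+C₂)
R: 12+161 = 173 → 173
G: 96+46 = 142 → 142
B: 198+158 = 356 → 255
= RGB(173, 142, 255)


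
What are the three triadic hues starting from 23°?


Triadic: equally spaced at 120° intervals
H1 = 23°
H2 = (23 + 120) mod 360 = 143°
H3 = (23 + 240) mod 360 = 263°
Triadic = 23°, 143°, 263°


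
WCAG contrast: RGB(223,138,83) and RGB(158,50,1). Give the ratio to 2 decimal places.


Linearize each sRGB channel c=v/255: c/12.92 if c ≤ 0.04045 else ((c+0.055)/1.055)^2.4
L = 0.2126×R_lin + 0.7152×G_lin + 0.0722×B_lin
Color 1 (223,138,83):
  R=223: 223/255≈0.8745 > 0.04045 → ((0.8745+0.055)/1.055)^2.4 ≈ 0.73791
  G=138: 138/255≈0.5412 > 0.04045 → ((0.5412+0.055)/1.055)^2.4 ≈ 0.25415
  B=83: 83/255≈0.3255 > 0.04045 → ((0.3255+0.055)/1.055)^2.4 ≈ 0.08650
  L1 = 0.2126×0.73791 + 0.7152×0.25415 + 0.0722×0.08650 ≈ 0.34489
Color 2 (158,50,1):
  R=158: 158/255≈0.6196 > 0.04045 → ((0.6196+0.055)/1.055)^2.4 ≈ 0.34191
  G=50: 50/255≈0.1961 > 0.04045 → ((0.1961+0.055)/1.055)^2.4 ≈ 0.03190
  B=1: 1/255≈0.0039 ≤ 0.04045 → 0.0039/12.92 ≈ 0.00030
  L2 = 0.2126×0.34191 + 0.7152×0.03190 + 0.0722×0.00030 ≈ 0.09552
Lighter = 0.34489, Darker = 0.09552
Ratio = (L_lighter + 0.05) / (L_darker + 0.05)
Ratio = (0.34489 + 0.05) / (0.09552 + 0.05) = 0.39489 / 0.14552 ≈ 2.7136
Ratio ≈ 2.71:1


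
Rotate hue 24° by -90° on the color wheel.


New hue = (H + rotation) mod 360
New hue = (24 -90) mod 360
= -66 mod 360
= 294°


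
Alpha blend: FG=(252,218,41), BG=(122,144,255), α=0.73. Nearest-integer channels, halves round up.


C = α×F + (1-α)×B, with 1-α = 0.27
R: 0.73×252 + 0.27×122 = 183.96 + 32.94 = 216.90 → 217
G: 0.73×218 + 0.27×144 = 159.14 + 38.88 = 198.02 → 198
B: 0.73×41 + 0.27×255 = 29.93 + 68.85 = 98.78 → 99
= RGB(217, 198, 99)


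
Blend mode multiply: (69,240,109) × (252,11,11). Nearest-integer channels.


Multiply: C = A×B/255, rounded to nearest integer
R: 69×252/255 = 17388/255 ≈ 68.188 → 68
G: 240×11/255 = 2640/255 ≈ 10.353 → 10
B: 109×11/255 = 1199/255 ≈ 4.702 → 5
= RGB(68, 10, 5)


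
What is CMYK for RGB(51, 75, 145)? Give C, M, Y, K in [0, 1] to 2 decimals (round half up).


R'=51/255≈0.2000, G'=75/255≈0.2941, B'=145/255≈0.5686
K = 1 - max(R',G',B') = 1 - 145/255 = 110/255 = 0.43137… → 0.43
(1-R'-K)/(1-K) simplifies to (max-R)/max with max = 145:
C = (145-51)/145 = 94/145 = 0.64827… → 0.65
M = (145-75)/145 = 70/145 = 0.48275… → 0.48
Y = (145-145)/145 = 0/145 = 0 → 0.00
= CMYK(0.65, 0.48, 0.00, 0.43)


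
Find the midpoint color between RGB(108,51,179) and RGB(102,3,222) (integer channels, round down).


Midpoint: each channel = ⌊(C₁+C₂)/2⌋
R: ⌊(108+102)/2⌋ = 105
G: ⌊(51+3)/2⌋ = 27
B: ⌊(179+222)/2⌋ = 200
= RGB(105, 27, 200)


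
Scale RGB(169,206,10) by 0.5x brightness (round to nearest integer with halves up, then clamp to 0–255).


Multiply each channel by 0.5, round half up, clamp to [0, 255]
R: 169×0.5 = 84.5 → round → 85
G: 206×0.5 = 103
B: 10×0.5 = 5
= RGB(85, 103, 5)


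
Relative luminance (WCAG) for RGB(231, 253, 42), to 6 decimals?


Linearize each channel (sRGB transfer function): c = v/255; c_lin = c/12.92 if c ≤ 0.04045, else ((c+0.055)/1.055)^2.4
  R: 231/255 ≈ 0.905882 > 0.04045 → ((0.905882+0.055)/1.055)^2.4 ≈ 0.799103
  G: 253/255 ≈ 0.992157 > 0.04045 → ((0.992157+0.055)/1.055)^2.4 ≈ 0.982251
  B: 42/255 ≈ 0.164706 > 0.04045 → ((0.164706+0.055)/1.055)^2.4 ≈ 0.023153
R_lin = 0.799103, G_lin = 0.982251, B_lin = 0.023153
L = 0.2126×R + 0.7152×G + 0.0722×B
L = 0.2126×0.799103 + 0.7152×0.982251 + 0.0722×0.023153
L ≈ 0.874067


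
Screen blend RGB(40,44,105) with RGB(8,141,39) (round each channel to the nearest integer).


Screen: C = 255 - (255-A)×(255-B)/255, rounded to nearest integer
R: 255 - (255-40)×(255-8)/255 = 255 - 53105/255 ≈ 255 - 208.255 = 46.745 → 47
G: 255 - (255-44)×(255-141)/255 = 255 - 24054/255 ≈ 255 - 94.329 = 160.671 → 161
B: 255 - (255-105)×(255-39)/255 = 255 - 32400/255 ≈ 255 - 127.059 = 127.941 → 128
= RGB(47, 161, 128)


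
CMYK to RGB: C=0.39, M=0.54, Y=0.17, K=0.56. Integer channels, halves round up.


R = 255 × (1-C) × (1-K) = 255 × 0.61 × 0.44 = 68.442 → 68
G = 255 × (1-M) × (1-K) = 255 × 0.46 × 0.44 = 51.612 → 52
B = 255 × (1-Y) × (1-K) = 255 × 0.83 × 0.44 = 93.126 → 93
= RGB(68, 52, 93)


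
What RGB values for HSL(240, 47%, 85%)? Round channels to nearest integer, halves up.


H=240°, S=0.47, L=0.85
C = (1-|2L-1|)×S = (1-|0.70|)×0.47 = 0.141
H' = H/60 = 240/60 ≈ 4.0000; X = C×(1-|H' mod 2 - 1|) = 0.0
m = L - C/2 = 0.85 - 0.0705 = 0.7795
Sector ⌊H'⌋ = 4 → (R',G',B') = (0.0, 0.0, 0.141)
RGB = ((R'+m)×255, (G'+m)×255, (B'+m)×255) = (198.7725, 198.7725, 234.7275)
Round half up → RGB(199, 199, 235)


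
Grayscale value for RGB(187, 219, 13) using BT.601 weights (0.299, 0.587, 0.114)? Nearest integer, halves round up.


Gray = 0.299×R + 0.587×G + 0.114×B
Gray = 0.299×187 + 0.587×219 + 0.114×13
Gray = 55.913 + 128.553 + 1.482
Gray = 185.948 → round half up → 186
Gray = 186


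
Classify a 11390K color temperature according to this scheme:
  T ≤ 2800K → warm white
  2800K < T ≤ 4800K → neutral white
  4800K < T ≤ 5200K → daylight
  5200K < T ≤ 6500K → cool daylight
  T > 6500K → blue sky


Temperature: 11390K
11390K > 6500K → blue sky
Classification: blue sky


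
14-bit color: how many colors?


Colors = 2^bits = 2^14
= 16,384 colors


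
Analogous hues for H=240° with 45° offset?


Base hue: 240°
Left analog: (240 - 45) mod 360 = 195°
Right analog: (240 + 45) mod 360 = 285°
Analogous hues = 195° and 285°


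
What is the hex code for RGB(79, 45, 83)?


R = 79 → 4F (hex)
G = 45 → 2D (hex)
B = 83 → 53 (hex)
Hex = #4F2D53


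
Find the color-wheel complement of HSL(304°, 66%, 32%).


Complement = opposite side of color wheel = hue + 180°
H' = (304 + 180) mod 360 = 124°
S and L unchanged.
= HSL(124°, 66%, 32%)


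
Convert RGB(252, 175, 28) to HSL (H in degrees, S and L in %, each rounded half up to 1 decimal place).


Normalize: R'=252/255≈0.9882, G'=175/255≈0.6863, B'=28/255≈0.1098
Max=252/255, Min=28/255, Δ=Max-Min=224/255
L = (Max+Min)/2 = (252+28)/510 = 280/510 = 0.54901… → L = 54.9%
L > 0.5 → S = Δ/(2-Max-Min) = 224/(510-252-28) = 224/230 = 0.97391… → S = 97.4%
(the 1/255 factors cancel in S and H, so raw channel differences can be used)
Max is R' → H = 60 × (((G-B)/Δ) mod 6) = 60 × (((175-28)/224) mod 6)
  147/224 = 0.6562…
  H = 60 × 0.6562… = 39.375° → H = 39.4°
= HSL(39.4°, 97.4%, 54.9%)


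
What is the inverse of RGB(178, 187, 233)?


Invert: (255-R, 255-G, 255-B)
R: 255-178 = 77
G: 255-187 = 68
B: 255-233 = 22
= RGB(77, 68, 22)


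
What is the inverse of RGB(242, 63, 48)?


Invert: (255-R, 255-G, 255-B)
R: 255-242 = 13
G: 255-63 = 192
B: 255-48 = 207
= RGB(13, 192, 207)


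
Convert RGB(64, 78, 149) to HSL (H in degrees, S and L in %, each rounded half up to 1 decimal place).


Normalize: R'=64/255≈0.2510, G'=78/255≈0.3059, B'=149/255≈0.5843
Max=149/255, Min=64/255, Δ=Max-Min=85/255
L = (Max+Min)/2 = (149+64)/510 = 213/510 = 0.41764… → L = 41.8%
L ≤ 0.5 → S = Δ/(Max+Min) = 85/(149+64) = 85/213 = 0.39906… → S = 39.9%
(the 1/255 factors cancel in S and H, so raw channel differences can be used)
Max is B' → H = 60 × ((R-G)/Δ + 4) = 60 × ((64-78)/85 + 4)
  -14/85 + 4 = -0.1647… + 4 = 3.8352…
  H = 60 × 3.8352… = 230.117…° → H = 230.1°
= HSL(230.1°, 39.9%, 41.8%)


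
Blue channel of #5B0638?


Color: #5B0638
R = 5B = 91
G = 06 = 6
B = 38 = 56
Blue = 56


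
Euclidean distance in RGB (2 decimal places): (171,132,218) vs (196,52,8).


d = √[(R₁-R₂)² + (G₁-G₂)² + (B₁-B₂)²]
d = √[(171-196)² + (132-52)² + (218-8)²]
d = √[625 + 6400 + 44100]
d = √51125
d ≈ 226.11


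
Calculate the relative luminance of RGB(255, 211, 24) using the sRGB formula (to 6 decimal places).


Linearize each channel (sRGB transfer function): c = v/255; c_lin = c/12.92 if c ≤ 0.04045, else ((c+0.055)/1.055)^2.4
  R: 255/255 ≈ 1.000000 > 0.04045 → ((1.000000+0.055)/1.055)^2.4 ≈ 1.000000
  G: 211/255 ≈ 0.827451 > 0.04045 → ((0.827451+0.055)/1.055)^2.4 ≈ 0.651406
  B: 24/255 ≈ 0.094118 > 0.04045 → ((0.094118+0.055)/1.055)^2.4 ≈ 0.009134
R_lin = 1.000000, G_lin = 0.651406, B_lin = 0.009134
L = 0.2126×R + 0.7152×G + 0.0722×B
L = 0.2126×1.000000 + 0.7152×0.651406 + 0.0722×0.009134
L ≈ 0.679145


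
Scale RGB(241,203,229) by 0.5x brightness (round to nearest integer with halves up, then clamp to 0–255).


Multiply each channel by 0.5, round half up, clamp to [0, 255]
R: 241×0.5 = 120.5 → round → 121
G: 203×0.5 = 101.5 → round → 102
B: 229×0.5 = 114.5 → round → 115
= RGB(121, 102, 115)


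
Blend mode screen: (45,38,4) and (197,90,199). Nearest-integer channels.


Screen: C = 255 - (255-A)×(255-B)/255, rounded to nearest integer
R: 255 - (255-45)×(255-197)/255 = 255 - 12180/255 ≈ 255 - 47.765 = 207.235 → 207
G: 255 - (255-38)×(255-90)/255 = 255 - 35805/255 ≈ 255 - 140.412 = 114.588 → 115
B: 255 - (255-4)×(255-199)/255 = 255 - 14056/255 ≈ 255 - 55.122 = 199.878 → 200
= RGB(207, 115, 200)


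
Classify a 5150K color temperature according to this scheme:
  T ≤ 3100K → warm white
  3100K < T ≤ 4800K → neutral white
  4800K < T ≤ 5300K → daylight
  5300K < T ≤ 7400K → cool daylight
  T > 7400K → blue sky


Temperature: 5150K
4800K < 5150K ≤ 5300K → daylight
Classification: daylight


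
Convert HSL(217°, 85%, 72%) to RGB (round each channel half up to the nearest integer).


H=217°, S=0.85, L=0.72
C = (1-|2L-1|)×S = (1-|0.44|)×0.85 = 0.476
H' = H/60 = 217/60 ≈ 3.6167; X = C×(1-|H' mod 2 - 1|) ≈ 0.1825
m = L - C/2 = 0.72 - 0.238 = 0.482
Sector ⌊H'⌋ = 3 → (R',G',B') = (0.0, ≈0.1825, 0.476)
RGB = ((R'+m)×255, (G'+m)×255, (B'+m)×255) = (122.91, 169.439, 244.29)
Round half up → RGB(123, 169, 244)


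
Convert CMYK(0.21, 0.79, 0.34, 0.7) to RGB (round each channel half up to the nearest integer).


R = 255 × (1-C) × (1-K) = 255 × 0.79 × 0.30 = 60.435 → 60
G = 255 × (1-M) × (1-K) = 255 × 0.21 × 0.30 = 16.065 → 16
B = 255 × (1-Y) × (1-K) = 255 × 0.66 × 0.30 = 50.49 → 50
= RGB(60, 16, 50)


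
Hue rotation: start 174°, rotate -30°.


New hue = (H + rotation) mod 360
New hue = (174 -30) mod 360
= 144 mod 360
= 144°


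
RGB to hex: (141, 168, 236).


R = 141 → 8D (hex)
G = 168 → A8 (hex)
B = 236 → EC (hex)
Hex = #8DA8EC


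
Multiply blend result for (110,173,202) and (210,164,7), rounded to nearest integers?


Multiply: C = A×B/255, rounded to nearest integer
R: 110×210/255 = 23100/255 ≈ 90.588 → 91
G: 173×164/255 = 28372/255 ≈ 111.263 → 111
B: 202×7/255 = 1414/255 ≈ 5.545 → 6
= RGB(91, 111, 6)


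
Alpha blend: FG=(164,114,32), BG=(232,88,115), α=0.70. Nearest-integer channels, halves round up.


C = α×F + (1-α)×B, with 1-α = 0.30
R: 0.70×164 + 0.30×232 = 114.80 + 69.60 = 184.40 → 184
G: 0.70×114 + 0.30×88 = 79.80 + 26.40 = 106.20 → 106
B: 0.70×32 + 0.30×115 = 22.40 + 34.50 = 56.90 → 57
= RGB(184, 106, 57)


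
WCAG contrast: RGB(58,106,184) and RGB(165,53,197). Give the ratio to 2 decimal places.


Linearize each sRGB channel c=v/255: c/12.92 if c ≤ 0.04045 else ((c+0.055)/1.055)^2.4
L = 0.2126×R_lin + 0.7152×G_lin + 0.0722×B_lin
Color 1 (58,106,184):
  R=58: 58/255≈0.2275 > 0.04045 → ((0.2275+0.055)/1.055)^2.4 ≈ 0.04231
  G=106: 106/255≈0.4157 > 0.04045 → ((0.4157+0.055)/1.055)^2.4 ≈ 0.14413
  B=184: 184/255≈0.7216 > 0.04045 → ((0.7216+0.055)/1.055)^2.4 ≈ 0.47932
  L1 = 0.2126×0.04231 + 0.7152×0.14413 + 0.0722×0.47932 ≈ 0.14668
Color 2 (165,53,197):
  R=165: 165/255≈0.6471 > 0.04045 → ((0.6471+0.055)/1.055)^2.4 ≈ 0.37626
  G=53: 53/255≈0.2078 > 0.04045 → ((0.2078+0.055)/1.055)^2.4 ≈ 0.03560
  B=197: 197/255≈0.7725 > 0.04045 → ((0.7725+0.055)/1.055)^2.4 ≈ 0.55834
  L2 = 0.2126×0.37626 + 0.7152×0.03560 + 0.0722×0.55834 ≈ 0.14577
Lighter = 0.14668, Darker = 0.14577
Ratio = (L_lighter + 0.05) / (L_darker + 0.05)
Ratio = (0.14668 + 0.05) / (0.14577 + 0.05) = 0.19668 / 0.19577 ≈ 1.0047
Ratio ≈ 1.00:1


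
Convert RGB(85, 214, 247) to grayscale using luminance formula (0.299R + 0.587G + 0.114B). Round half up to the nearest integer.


Gray = 0.299×R + 0.587×G + 0.114×B
Gray = 0.299×85 + 0.587×214 + 0.114×247
Gray = 25.415 + 125.618 + 28.158
Gray = 179.191 → round half up → 179
Gray = 179


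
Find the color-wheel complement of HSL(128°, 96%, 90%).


Complement = opposite side of color wheel = hue + 180°
H' = (128 + 180) mod 360 = 308°
S and L unchanged.
= HSL(308°, 96%, 90%)


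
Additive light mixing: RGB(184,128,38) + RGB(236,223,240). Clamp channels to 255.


Additive: each channel = min(255, C₁+C₂)
R: 184+236 = 420 → 255
G: 128+223 = 351 → 255
B: 38+240 = 278 → 255
= RGB(255, 255, 255)


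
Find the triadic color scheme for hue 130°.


Triadic: equally spaced at 120° intervals
H1 = 130°
H2 = (130 + 120) mod 360 = 250°
H3 = (130 + 240) mod 360 = 10°
Triadic = 130°, 250°, 10°


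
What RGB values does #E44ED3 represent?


E4 → 228 (R)
4E → 78 (G)
D3 → 211 (B)
= RGB(228, 78, 211)


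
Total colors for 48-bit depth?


Colors = 2^bits = 2^48
= 281,474,976,710,656 colors


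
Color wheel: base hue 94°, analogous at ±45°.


Base hue: 94°
Left analog: (94 - 45) mod 360 = 49°
Right analog: (94 + 45) mod 360 = 139°
Analogous hues = 49° and 139°


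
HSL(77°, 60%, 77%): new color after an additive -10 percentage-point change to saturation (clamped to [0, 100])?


Original S = 60%
Adjustment = -10 percentage points
New S = 60 + (-10) = 50
Clamp to [0, 100] → 50
= HSL(77°, 50%, 77%)


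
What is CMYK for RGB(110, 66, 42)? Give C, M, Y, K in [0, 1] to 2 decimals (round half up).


R'=110/255≈0.4314, G'=66/255≈0.2588, B'=42/255≈0.1647
K = 1 - max(R',G',B') = 1 - 110/255 = 145/255 = 0.56862… → 0.57
(1-R'-K)/(1-K) simplifies to (max-R)/max with max = 110:
C = (110-110)/110 = 0/110 = 0 → 0.00
M = (110-66)/110 = 44/110 = 0.4 → 0.40
Y = (110-42)/110 = 68/110 = 0.61818… → 0.62
= CMYK(0.00, 0.40, 0.62, 0.57)


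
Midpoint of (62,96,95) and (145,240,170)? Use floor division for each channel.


Midpoint: each channel = ⌊(C₁+C₂)/2⌋
R: ⌊(62+145)/2⌋ = 103
G: ⌊(96+240)/2⌋ = 168
B: ⌊(95+170)/2⌋ = 132
= RGB(103, 168, 132)
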